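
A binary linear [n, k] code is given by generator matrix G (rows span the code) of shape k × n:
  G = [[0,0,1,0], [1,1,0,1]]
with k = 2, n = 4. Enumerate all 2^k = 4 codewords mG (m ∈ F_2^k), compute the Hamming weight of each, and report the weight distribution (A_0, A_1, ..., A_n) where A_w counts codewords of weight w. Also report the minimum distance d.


Weight distribution: A_0 = 1, A_1 = 1, A_3 = 1, A_4 = 1. Minimum distance d = 1.

Enumerate all 2^2 = 4 messages m ∈ F_2^2.
For each, compute codeword c = mG in F_2^4, then tally its weight.
  m = 00 → c = 0000, weight = 0.
  m = 10 → c = 0010, weight = 1.
  m = 01 → c = 1101, weight = 3.
  m = 11 → c = 1111, weight = 4.
Tally weights:
  weight 0: 1 codewords.
  weight 1: 1 codewords.
  weight 3: 1 codewords.
  weight 4: 1 codewords.
Minimum distance d = smallest w > 0 with A_w > 0 = 1.
Sanity: Σ A_w = 4 = 2^2 = 4 ✓.


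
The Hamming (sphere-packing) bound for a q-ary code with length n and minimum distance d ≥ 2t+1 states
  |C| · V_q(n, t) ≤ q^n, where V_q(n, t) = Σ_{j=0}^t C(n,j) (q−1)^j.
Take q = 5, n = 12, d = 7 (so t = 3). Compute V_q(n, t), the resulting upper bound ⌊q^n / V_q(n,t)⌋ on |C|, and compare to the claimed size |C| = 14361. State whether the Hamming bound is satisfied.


V_q(n, t) = 15185, q^n = 244140625, Hamming bound = 16077, |C| = 14361 ≤ bound (satisfied).

Step 1: Compute V_q(n, t) = Σ_{j=0}^3 C(n, j) (q−1)^j.
  j = 0: C(12,0)·(4)^0 = 1·1 = 1.
  j = 1: C(12,1)·(4)^1 = 12·4 = 48.
  j = 2: C(12,2)·(4)^2 = 66·16 = 1056.
  j = 3: C(12,3)·(4)^3 = 220·64 = 14080.
  V_q(n, t) = 1 + 48 + 1056 + 14080 = 15185.
Step 2: q^n = 5^12 = 244140625.
Step 3: Hamming bound ⌊q^n / V_q(n,t)⌋ = ⌊244140625/15185⌋ = 16077.
Step 4: Compare |C| = 14361 to 16077: satisfied.
The claimed |C| lies below the Hamming bound.


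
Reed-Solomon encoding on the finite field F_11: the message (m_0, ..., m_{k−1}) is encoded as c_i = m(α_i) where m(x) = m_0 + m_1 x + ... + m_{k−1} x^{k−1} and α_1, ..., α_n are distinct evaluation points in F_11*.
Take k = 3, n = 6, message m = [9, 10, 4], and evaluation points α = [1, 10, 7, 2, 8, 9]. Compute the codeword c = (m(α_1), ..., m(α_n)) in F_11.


c = [1, 3, 0, 1, 4, 5]

Message polynomial: m(x) = 9 + 10·x + 4·x^2 (mod 11).
For each evaluation point α_i, compute m(α_i) mod 11:
  α_1 = 1: Horner steps 4 → 3 → 1, so m(1) = 1.
  α_2 = 10: Horner steps 4 → 6 → 3, so m(10) = 3.
  α_3 = 7: Horner steps 4 → 5 → 0, so m(7) = 0.
  α_4 = 2: Horner steps 4 → 7 → 1, so m(2) = 1.
  α_5 = 8: Horner steps 4 → 9 → 4, so m(8) = 4.
  α_6 = 9: Horner steps 4 → 2 → 5, so m(9) = 5.
Codeword c = [1, 3, 0, 1, 4, 5] ∈ F_11^6.


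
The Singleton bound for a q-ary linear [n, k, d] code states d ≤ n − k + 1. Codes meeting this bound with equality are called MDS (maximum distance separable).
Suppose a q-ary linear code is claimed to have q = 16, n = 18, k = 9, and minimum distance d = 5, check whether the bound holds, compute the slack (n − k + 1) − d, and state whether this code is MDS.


Singleton RHS = n − k + 1 = 10, slack = 5, bound satisfied, not MDS.

Singleton bound: d ≤ n − k + 1.
Here n = 18, k = 9, so n − k + 1 = 10.
Given d = 5, check d ≤ 10: YES.
Slack = (n − k + 1) − d = 5.
The code is NOT MDS (slack = 5 > 0).
Description: the claimed parameters are [18, 9, 5]_16; such a code would be non-MDS.


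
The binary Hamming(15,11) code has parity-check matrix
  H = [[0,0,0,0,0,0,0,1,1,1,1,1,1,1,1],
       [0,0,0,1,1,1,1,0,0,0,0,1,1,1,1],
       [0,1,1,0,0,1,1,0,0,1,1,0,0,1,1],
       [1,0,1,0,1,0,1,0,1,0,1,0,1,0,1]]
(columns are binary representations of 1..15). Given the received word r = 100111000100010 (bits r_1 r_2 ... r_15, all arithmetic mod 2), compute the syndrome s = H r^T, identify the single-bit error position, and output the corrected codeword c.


s = (0, 0, 1, 0)^T, error position = 2, corrected codeword c = 110111000100010

Compute s = H r^T mod 2 one row at a time:
  s_1 = 0 + 0 + 1 + 0 + 0 + 0 + 1 + 0 = 2 ≡ 0 (mod 2).
  s_2 = 1 + 1 + 1 + 0 + 0 + 0 + 1 + 0 = 4 ≡ 0 (mod 2).
  s_3 = 0 + 0 + 1 + 0 + 1 + 0 + 1 + 0 = 3 ≡ 1 (mod 2).
  s_4 = 1 + 0 + 1 + 0 + 0 + 0 + 0 + 0 = 2 ≡ 0 (mod 2).
s = (0, 0, 1, 0)^T — this equals column 2 of H (binary 0010), so error is at position 2.
Correct: flip bit 2 of r = 100111000100010 to get c = 110111000100010.


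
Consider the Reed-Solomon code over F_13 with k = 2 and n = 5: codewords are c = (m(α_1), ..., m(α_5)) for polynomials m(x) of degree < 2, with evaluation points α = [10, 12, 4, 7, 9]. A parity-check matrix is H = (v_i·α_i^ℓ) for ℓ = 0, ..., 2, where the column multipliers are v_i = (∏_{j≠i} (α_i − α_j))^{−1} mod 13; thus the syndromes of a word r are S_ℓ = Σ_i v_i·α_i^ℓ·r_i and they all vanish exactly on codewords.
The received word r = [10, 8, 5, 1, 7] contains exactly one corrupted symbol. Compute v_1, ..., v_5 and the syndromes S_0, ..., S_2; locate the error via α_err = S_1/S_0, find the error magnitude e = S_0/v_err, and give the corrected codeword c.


S = (3, 10, 3), error at position 2, error magnitude e = 5, c = [10, 3, 5, 1, 7].

Step 1: column multipliers v_i = (∏_{j≠i}(α_i − α_j))^{−1} mod 13.
  i = 1 (α = 10): (10−12)(10−4)(10−7)(10−9) = (−2)·6·3·1 = −36 ≡ 3, so v_1 = 3^{−1} = 9 (mod 13).
  i = 2 (α = 12): (12−10)(12−4)(12−7)(12−9) = 2·8·5·3 = 240 ≡ 6, so v_2 = 6^{−1} = 11 (mod 13).
  i = 3 (α = 4): (4−10)(4−12)(4−7)(4−9) = (−6)·(−8)·(−3)·(−5) = 720 ≡ 5, so v_3 = 5^{−1} = 8 (mod 13).
  i = 4 (α = 7): (7−10)(7−12)(7−4)(7−9) = (−3)·(−5)·3·(−2) = −90 ≡ 1, so v_4 = 1^{−1} = 1 (mod 13).
  i = 5 (α = 9): (9−10)(9−12)(9−4)(9−7) = (−1)·(−3)·5·2 = 30 ≡ 4, so v_5 = 4^{−1} = 10 (mod 13).
  v = [9, 11, 8, 1, 10].
Step 2: syndromes of r = [10, 8, 5, 1, 7] (all sums mod 13).
  S_0 = Σ v_i r_i = 9·10 + 11·8 + 8·5 + 1·1 + 10·7 = 289 ≡ 3.
  S_1 = Σ v_i α_i r_i = 9·10·10 + 11·12·8 + 8·4·5 + 1·7·1 + 10·9·7 = 2753 ≡ 10.
  α_i^2 mod 13 = [9, 1, 3, 10, 3].
  S_2 = Σ v_i α_i^2 r_i = 9·9·10 + 11·1·8 + 8·3·5 + 1·10·1 + 10·3·7 = 1238 ≡ 3.
  S = (3, 10, 3) ≠ 0, so r is not a codeword (an error is present).
Step 3: locate the error. For a single error e at position i, S_ℓ = v_i·e·α_i^ℓ, so α_err = S_1/S_0.
  S_0^{−1} = 3^{−1} = 9 (mod 13), so α_err = 10·9 = 90 ≡ 12 = α_2. Error position i = 2.
  Consistency check: S_2/S_1 = 3·4 = 12 ≡ 12 = α_err ✓ (single-error assumption holds).
Step 4: error magnitude e = S_0/v_2 = S_0·∏_{j≠2}(α_2 − α_j) = 3·6 = 18 ≡ 5 (mod 13).
Step 5: correct position 2: c_2 = r_2 − e = 8 − 5 ≡ 3 (mod 13). Hence c = [10, 3, 5, 1, 7].
  Check: interpolating c through the α_i gives m(x) = 6 + 3·x (degree < 2) with m(α_i) = c_i for every i, so c is indeed a codeword.


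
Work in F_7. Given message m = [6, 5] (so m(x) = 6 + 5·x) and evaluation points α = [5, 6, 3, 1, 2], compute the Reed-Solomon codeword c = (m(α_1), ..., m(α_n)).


c = [3, 1, 0, 4, 2]

Message polynomial: m(x) = 6 + 5·x (mod 7).
For each evaluation point α_i, compute m(α_i) mod 7:
  α_1 = 5: Horner steps 5 → 3, so m(5) = 3.
  α_2 = 6: Horner steps 5 → 1, so m(6) = 1.
  α_3 = 3: Horner steps 5 → 0, so m(3) = 0.
  α_4 = 1: Horner steps 5 → 4, so m(1) = 4.
  α_5 = 2: Horner steps 5 → 2, so m(2) = 2.
Codeword c = [3, 1, 0, 4, 2] ∈ F_7^5.


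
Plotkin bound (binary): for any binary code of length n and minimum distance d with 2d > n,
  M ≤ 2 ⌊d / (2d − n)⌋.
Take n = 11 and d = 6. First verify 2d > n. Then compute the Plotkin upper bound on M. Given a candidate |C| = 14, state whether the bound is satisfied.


Plotkin bound M ≤ 12; given |C| = 14 > bound (violated).

Check applicability: 2d = 12, n = 11.
2d − n = 1 > 0, so Plotkin applies.
Compute d/(2d−n) = 6/1 ≈ 6.0000.
⌊d/(2d−n)⌋ = 6.
Plotkin bound: M ≤ 2·6 = 12.
Given |C| = 14, check: VIOLATED.
This |C| is above the Plotkin bound, so no binary code with n = 11, d = 6 and 14 codewords exists.


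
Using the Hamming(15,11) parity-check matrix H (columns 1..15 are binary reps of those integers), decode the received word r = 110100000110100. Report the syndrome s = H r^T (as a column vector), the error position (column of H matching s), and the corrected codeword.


s = (1, 0, 1, 1)^T, error position = 11, corrected codeword c = 110100000100100

Compute s = H r^T mod 2 one row at a time:
  s_1 = 0 + 0 + 1 + 1 + 0 + 1 + 0 + 0 = 3 ≡ 1 (mod 2).
  s_2 = 1 + 0 + 0 + 0 + 0 + 1 + 0 + 0 = 2 ≡ 0 (mod 2).
  s_3 = 1 + 0 + 0 + 0 + 1 + 1 + 0 + 0 = 3 ≡ 1 (mod 2).
  s_4 = 1 + 0 + 0 + 0 + 0 + 1 + 1 + 0 = 3 ≡ 1 (mod 2).
s = (1, 0, 1, 1)^T — this equals column 11 of H (binary 1011), so error is at position 11.
Correct: flip bit 11 of r = 110100000110100 to get c = 110100000100100.


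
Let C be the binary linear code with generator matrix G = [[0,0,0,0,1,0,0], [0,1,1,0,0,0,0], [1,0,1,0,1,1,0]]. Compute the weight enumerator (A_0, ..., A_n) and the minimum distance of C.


Weight distribution: A_0 = 1, A_1 = 1, A_2 = 1, A_3 = 3, A_4 = 2. Minimum distance d = 1.

Enumerate all 2^3 = 8 messages m ∈ F_2^3.
For each, compute codeword c = mG in F_2^7, then tally its weight.
  m = 000 → c = 0000000, weight = 0.
  m = 100 → c = 0000100, weight = 1.
  m = 010 → c = 0110000, weight = 2.
  m = 110 → c = 0110100, weight = 3.
  m = 001 → c = 1010110, weight = 4.
  m = 101 → c = 1010010, weight = 3.
  m = 011 → c = 1100110, weight = 4.
  m = 111 → c = 1100010, weight = 3.
Tally weights:
  weight 0: 1 codewords.
  weight 1: 1 codewords.
  weight 2: 1 codewords.
  weight 3: 3 codewords.
  weight 4: 2 codewords.
Minimum distance d = smallest w > 0 with A_w > 0 = 1.
Sanity: Σ A_w = 8 = 2^3 = 8 ✓.


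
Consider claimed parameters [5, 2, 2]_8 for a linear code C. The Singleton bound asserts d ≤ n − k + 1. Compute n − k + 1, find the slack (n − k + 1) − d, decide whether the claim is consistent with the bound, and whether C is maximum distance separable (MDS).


Singleton RHS = n − k + 1 = 4, slack = 2, bound satisfied, not MDS.

Singleton bound: d ≤ n − k + 1.
Here n = 5, k = 2, so n − k + 1 = 4.
Given d = 2, check d ≤ 4: YES.
Slack = (n − k + 1) − d = 2.
The code is NOT MDS (slack = 2 > 0).
Description: the claimed parameters are [5, 2, 2]_8; such a code would be non-MDS.


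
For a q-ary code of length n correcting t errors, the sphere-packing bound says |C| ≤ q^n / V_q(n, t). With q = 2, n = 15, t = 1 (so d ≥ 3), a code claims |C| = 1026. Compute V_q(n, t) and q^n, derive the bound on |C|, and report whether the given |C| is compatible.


V_q(n, t) = 16, q^n = 32768, Hamming bound = 2048, |C| = 1026 ≤ bound (satisfied).

Step 1: Compute V_q(n, t) = Σ_{j=0}^1 C(n, j) (q−1)^j.
  j = 0: C(15,0)·(1)^0 = 1·1 = 1.
  j = 1: C(15,1)·(1)^1 = 15·1 = 15.
  V_q(n, t) = 1 + 15 = 16.
Step 2: q^n = 2^15 = 32768.
Step 3: Hamming bound ⌊q^n / V_q(n,t)⌋ = ⌊32768/16⌋ = 2048.
Step 4: Compare |C| = 1026 to 2048: satisfied.
The claimed |C| lies below the Hamming bound.


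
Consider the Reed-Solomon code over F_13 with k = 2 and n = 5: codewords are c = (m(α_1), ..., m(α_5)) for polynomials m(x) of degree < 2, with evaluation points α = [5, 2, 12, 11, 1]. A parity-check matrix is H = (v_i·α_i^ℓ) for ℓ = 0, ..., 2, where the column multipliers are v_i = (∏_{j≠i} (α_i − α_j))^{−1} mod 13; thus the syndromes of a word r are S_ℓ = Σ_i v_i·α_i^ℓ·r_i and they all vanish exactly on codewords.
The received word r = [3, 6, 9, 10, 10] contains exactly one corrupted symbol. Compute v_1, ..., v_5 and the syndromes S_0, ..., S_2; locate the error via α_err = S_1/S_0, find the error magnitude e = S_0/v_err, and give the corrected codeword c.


S = (5, 5, 5), error at position 5, error magnitude e = 3, c = [3, 6, 9, 10, 7].

Step 1: column multipliers v_i = (∏_{j≠i}(α_i − α_j))^{−1} mod 13.
  i = 1 (α = 5): (5−2)(5−12)(5−11)(5−1) = 3·(−7)·(−6)·4 = 504 ≡ 10, so v_1 = 10^{−1} = 4 (mod 13).
  i = 2 (α = 2): (2−5)(2−12)(2−11)(2−1) = (−3)·(−10)·(−9)·1 = −270 ≡ 3, so v_2 = 3^{−1} = 9 (mod 13).
  i = 3 (α = 12): (12−5)(12−2)(12−11)(12−1) = 7·10·1·11 = 770 ≡ 3, so v_3 = 3^{−1} = 9 (mod 13).
  i = 4 (α = 11): (11−5)(11−2)(11−12)(11−1) = 6·9·(−1)·10 = −540 ≡ 6, so v_4 = 6^{−1} = 11 (mod 13).
  i = 5 (α = 1): (1−5)(1−2)(1−12)(1−11) = (−4)·(−1)·(−11)·(−10) = 440 ≡ 11, so v_5 = 11^{−1} = 6 (mod 13).
  v = [4, 9, 9, 11, 6].
Step 2: syndromes of r = [3, 6, 9, 10, 10] (all sums mod 13).
  S_0 = Σ v_i r_i = 4·3 + 9·6 + 9·9 + 11·10 + 6·10 = 317 ≡ 5.
  S_1 = Σ v_i α_i r_i = 4·5·3 + 9·2·6 + 9·12·9 + 11·11·10 + 6·1·10 = 2410 ≡ 5.
  α_i^2 mod 13 = [12, 4, 1, 4, 1].
  S_2 = Σ v_i α_i^2 r_i = 4·12·3 + 9·4·6 + 9·1·9 + 11·4·10 + 6·1·10 = 941 ≡ 5.
  S = (5, 5, 5) ≠ 0, so r is not a codeword (an error is present).
Step 3: locate the error. For a single error e at position i, S_ℓ = v_i·e·α_i^ℓ, so α_err = S_1/S_0.
  S_0^{−1} = 5^{−1} = 8 (mod 13), so α_err = 5·8 = 40 ≡ 1 = α_5. Error position i = 5.
  Consistency check: S_2/S_1 = 5·8 = 40 ≡ 1 = α_err ✓ (single-error assumption holds).
Step 4: error magnitude e = S_0/v_5 = S_0·∏_{j≠5}(α_5 − α_j) = 5·11 = 55 ≡ 3 (mod 13).
Step 5: correct position 5: c_5 = r_5 − e = 10 − 3 ≡ 7 (mod 13). Hence c = [3, 6, 9, 10, 7].
  Check: interpolating c through the α_i gives m(x) = 8 + 12·x (degree < 2) with m(α_i) = c_i for every i, so c is indeed a codeword.


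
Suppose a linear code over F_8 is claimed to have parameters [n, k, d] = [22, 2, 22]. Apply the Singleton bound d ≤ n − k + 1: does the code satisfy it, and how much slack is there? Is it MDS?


Singleton RHS = n − k + 1 = 21, slack = -1, bound violated (no such code; not MDS).

Singleton bound: d ≤ n − k + 1.
Here n = 22, k = 2, so n − k + 1 = 21.
Given d = 22, check d ≤ 21: NO.
Slack = (n − k + 1) − d = -1.
The slack is negative: d = 22 exceeds n − k + 1 = 21 by 1, so the Singleton bound is violated and no linear [22, 2, 22]_8 code can exist. In particular it is not MDS (MDS requires d = n − k + 1 exactly).
Description: the claimed parameters are [22, 2, 22]_8; such a code would be impossible (violates the Singleton bound).


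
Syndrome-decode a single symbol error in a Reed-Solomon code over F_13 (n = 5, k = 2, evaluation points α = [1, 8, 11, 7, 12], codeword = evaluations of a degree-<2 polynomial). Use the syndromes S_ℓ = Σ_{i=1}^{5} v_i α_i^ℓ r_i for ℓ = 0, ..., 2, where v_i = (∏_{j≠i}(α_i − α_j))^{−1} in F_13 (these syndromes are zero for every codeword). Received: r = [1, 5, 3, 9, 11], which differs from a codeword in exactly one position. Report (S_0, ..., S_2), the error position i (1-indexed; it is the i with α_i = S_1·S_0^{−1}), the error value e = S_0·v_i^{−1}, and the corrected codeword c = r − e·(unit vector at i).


S = (9, 11, 12), error at position 4, error magnitude e = 12, c = [1, 5, 3, 10, 11].

Step 1: column multipliers v_i = (∏_{j≠i}(α_i − α_j))^{−1} mod 13.
  i = 1 (α = 1): (1−8)(1−11)(1−7)(1−12) = (−7)·(−10)·(−6)·(−11) = 4620 ≡ 5, so v_1 = 5^{−1} = 8 (mod 13).
  i = 2 (α = 8): (8−1)(8−11)(8−7)(8−12) = 7·(−3)·1·(−4) = 84 ≡ 6, so v_2 = 6^{−1} = 11 (mod 13).
  i = 3 (α = 11): (11−1)(11−8)(11−7)(11−12) = 10·3·4·(−1) = −120 ≡ 10, so v_3 = 10^{−1} = 4 (mod 13).
  i = 4 (α = 7): (7−1)(7−8)(7−11)(7−12) = 6·(−1)·(−4)·(−5) = −120 ≡ 10, so v_4 = 10^{−1} = 4 (mod 13).
  i = 5 (α = 12): (12−1)(12−8)(12−11)(12−7) = 11·4·1·5 = 220 ≡ 12, so v_5 = 12^{−1} = 12 (mod 13).
  v = [8, 11, 4, 4, 12].
Step 2: syndromes of r = [1, 5, 3, 9, 11] (all sums mod 13).
  S_0 = Σ v_i r_i = 8·1 + 11·5 + 4·3 + 4·9 + 12·11 = 243 ≡ 9.
  S_1 = Σ v_i α_i r_i = 8·1·1 + 11·8·5 + 4·11·3 + 4·7·9 + 12·12·11 = 2416 ≡ 11.
  α_i^2 mod 13 = [1, 12, 4, 10, 1].
  S_2 = Σ v_i α_i^2 r_i = 8·1·1 + 11·12·5 + 4·4·3 + 4·10·9 + 12·1·11 = 1208 ≡ 12.
  S = (9, 11, 12) ≠ 0, so r is not a codeword (an error is present).
Step 3: locate the error. For a single error e at position i, S_ℓ = v_i·e·α_i^ℓ, so α_err = S_1/S_0.
  S_0^{−1} = 9^{−1} = 3 (mod 13), so α_err = 11·3 = 33 ≡ 7 = α_4. Error position i = 4.
  Consistency check: S_2/S_1 = 12·6 = 72 ≡ 7 = α_err ✓ (single-error assumption holds).
Step 4: error magnitude e = S_0/v_4 = S_0·∏_{j≠4}(α_4 − α_j) = 9·10 = 90 ≡ 12 (mod 13).
Step 5: correct position 4: c_4 = r_4 − e = 9 − 12 ≡ 10 (mod 13). Hence c = [1, 5, 3, 10, 11].
  Check: interpolating c through the α_i gives m(x) = 6 + 8·x (degree < 2) with m(α_i) = c_i for every i, so c is indeed a codeword.


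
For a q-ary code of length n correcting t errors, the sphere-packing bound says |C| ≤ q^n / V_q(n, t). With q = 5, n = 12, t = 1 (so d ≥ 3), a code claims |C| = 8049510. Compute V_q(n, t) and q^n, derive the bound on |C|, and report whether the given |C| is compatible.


V_q(n, t) = 49, q^n = 244140625, Hamming bound = 4982461, |C| = 8049510 > bound (violated).

Step 1: Compute V_q(n, t) = Σ_{j=0}^1 C(n, j) (q−1)^j.
  j = 0: C(12,0)·(4)^0 = 1·1 = 1.
  j = 1: C(12,1)·(4)^1 = 12·4 = 48.
  V_q(n, t) = 1 + 48 = 49.
Step 2: q^n = 5^12 = 244140625.
Step 3: Hamming bound ⌊q^n / V_q(n,t)⌋ = ⌊244140625/49⌋ = 4982461.
Step 4: Compare |C| = 8049510 to 4982461: violated.
The claimed |C| lies above the Hamming bound, so no 5-ary code of length 12 with d ≥ 3 can have 8049510 codewords.


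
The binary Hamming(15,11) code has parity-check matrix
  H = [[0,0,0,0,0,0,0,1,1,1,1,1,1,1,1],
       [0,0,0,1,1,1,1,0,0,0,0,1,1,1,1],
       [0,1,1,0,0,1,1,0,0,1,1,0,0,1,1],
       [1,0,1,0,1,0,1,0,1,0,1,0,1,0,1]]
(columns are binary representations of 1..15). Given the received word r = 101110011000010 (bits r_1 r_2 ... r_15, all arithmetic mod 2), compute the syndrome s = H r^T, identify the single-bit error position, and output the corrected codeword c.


s = (1, 1, 0, 0)^T, error position = 12, corrected codeword c = 101110011001010

Compute s = H r^T mod 2 one row at a time:
  s_1 = 1 + 1 + 0 + 0 + 0 + 0 + 1 + 0 = 3 ≡ 1 (mod 2).
  s_2 = 1 + 1 + 0 + 0 + 0 + 0 + 1 + 0 = 3 ≡ 1 (mod 2).
  s_3 = 0 + 1 + 0 + 0 + 0 + 0 + 1 + 0 = 2 ≡ 0 (mod 2).
  s_4 = 1 + 1 + 1 + 0 + 1 + 0 + 0 + 0 = 4 ≡ 0 (mod 2).
s = (1, 1, 0, 0)^T — this equals column 12 of H (binary 1100), so error is at position 12.
Correct: flip bit 12 of r = 101110011000010 to get c = 101110011001010.


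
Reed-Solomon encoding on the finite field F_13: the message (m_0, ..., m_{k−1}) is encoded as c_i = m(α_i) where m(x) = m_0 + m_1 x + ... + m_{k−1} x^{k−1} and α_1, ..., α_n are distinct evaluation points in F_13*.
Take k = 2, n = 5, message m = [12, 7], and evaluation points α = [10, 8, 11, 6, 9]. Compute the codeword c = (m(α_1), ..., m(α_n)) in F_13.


c = [4, 3, 11, 2, 10]

Message polynomial: m(x) = 12 + 7·x (mod 13).
For each evaluation point α_i, compute m(α_i) mod 13:
  α_1 = 10: Horner steps 7 → 4, so m(10) = 4.
  α_2 = 8: Horner steps 7 → 3, so m(8) = 3.
  α_3 = 11: Horner steps 7 → 11, so m(11) = 11.
  α_4 = 6: Horner steps 7 → 2, so m(6) = 2.
  α_5 = 9: Horner steps 7 → 10, so m(9) = 10.
Codeword c = [4, 3, 11, 2, 10] ∈ F_13^5.


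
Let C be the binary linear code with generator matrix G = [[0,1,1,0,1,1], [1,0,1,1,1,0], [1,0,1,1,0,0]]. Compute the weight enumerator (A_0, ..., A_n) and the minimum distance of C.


Weight distribution: A_0 = 1, A_1 = 1, A_3 = 2, A_4 = 3, A_5 = 1. Minimum distance d = 1.

Enumerate all 2^3 = 8 messages m ∈ F_2^3.
For each, compute codeword c = mG in F_2^6, then tally its weight.
  m = 000 → c = 000000, weight = 0.
  m = 100 → c = 011011, weight = 4.
  m = 010 → c = 101110, weight = 4.
  m = 110 → c = 110101, weight = 4.
  m = 001 → c = 101100, weight = 3.
  m = 101 → c = 110111, weight = 5.
  m = 011 → c = 000010, weight = 1.
  m = 111 → c = 011001, weight = 3.
Tally weights:
  weight 0: 1 codewords.
  weight 1: 1 codewords.
  weight 3: 2 codewords.
  weight 4: 3 codewords.
  weight 5: 1 codewords.
Minimum distance d = smallest w > 0 with A_w > 0 = 1.
Sanity: Σ A_w = 8 = 2^3 = 8 ✓.


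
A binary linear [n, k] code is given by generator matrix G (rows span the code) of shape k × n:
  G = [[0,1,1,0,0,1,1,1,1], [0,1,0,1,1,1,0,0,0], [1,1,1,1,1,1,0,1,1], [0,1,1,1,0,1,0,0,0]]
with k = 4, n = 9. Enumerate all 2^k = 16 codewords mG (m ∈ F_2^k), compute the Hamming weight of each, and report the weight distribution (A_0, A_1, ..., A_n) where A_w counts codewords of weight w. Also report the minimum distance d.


Weight distribution: A_0 = 1, A_2 = 1, A_4 = 8, A_6 = 5, A_8 = 1. Minimum distance d = 2.

Enumerate all 2^4 = 16 messages m ∈ F_2^4.
For each, compute codeword c = mG in F_2^9, then tally its weight.
  m = 0000 → c = 000000000, weight = 0.
  m = 1000 → c = 011001111, weight = 6.
  m = 0100 → c = 010111000, weight = 4.
  m = 1100 → c = 001110111, weight = 6.
  m = 0010 → c = 111111011, weight = 8.
  m = 1010 → c = 100110100, weight = 4.
  m = 0110 → c = 101000011, weight = 4.
  m = 1110 → c = 110001100, weight = 4.
  m = 0001 → c = 011101000, weight = 4.
  m = 1001 → c = 000100111, weight = 4.
  m = 0101 → c = 001010000, weight = 2.
  m = 1101 → c = 010011111, weight = 6.
  m = 0011 → c = 100010011, weight = 4.
  m = 1011 → c = 111011100, weight = 6.
  m = 0111 → c = 110101011, weight = 6.
  m = 1111 → c = 101100100, weight = 4.
Tally weights:
  weight 0: 1 codewords.
  weight 2: 1 codewords.
  weight 4: 8 codewords.
  weight 6: 5 codewords.
  weight 8: 1 codewords.
Minimum distance d = smallest w > 0 with A_w > 0 = 2.
Sanity: Σ A_w = 16 = 2^4 = 16 ✓.


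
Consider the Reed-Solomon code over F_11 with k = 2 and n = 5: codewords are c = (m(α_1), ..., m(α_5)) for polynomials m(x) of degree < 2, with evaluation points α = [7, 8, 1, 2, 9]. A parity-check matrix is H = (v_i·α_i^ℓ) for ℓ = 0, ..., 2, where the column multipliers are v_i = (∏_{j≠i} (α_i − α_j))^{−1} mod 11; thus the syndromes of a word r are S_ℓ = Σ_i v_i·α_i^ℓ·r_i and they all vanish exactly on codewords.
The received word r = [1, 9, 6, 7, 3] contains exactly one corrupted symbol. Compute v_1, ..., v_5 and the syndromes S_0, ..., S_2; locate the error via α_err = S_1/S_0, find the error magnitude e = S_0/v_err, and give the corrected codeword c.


S = (9, 6, 4), error at position 2, error magnitude e = 7, c = [1, 2, 6, 7, 3].

Step 1: column multipliers v_i = (∏_{j≠i}(α_i − α_j))^{−1} mod 11.
  i = 1 (α = 7): (7−8)(7−1)(7−2)(7−9) = (−1)·6·5·(−2) = 60 ≡ 5, so v_1 = 5^{−1} = 9 (mod 11).
  i = 2 (α = 8): (8−7)(8−1)(8−2)(8−9) = 1·7·6·(−1) = −42 ≡ 2, so v_2 = 2^{−1} = 6 (mod 11).
  i = 3 (α = 1): (1−7)(1−8)(1−2)(1−9) = (−6)·(−7)·(−1)·(−8) = 336 ≡ 6, so v_3 = 6^{−1} = 2 (mod 11).
  i = 4 (α = 2): (2−7)(2−8)(2−1)(2−9) = (−5)·(−6)·1·(−7) = −210 ≡ 10, so v_4 = 10^{−1} = 10 (mod 11).
  i = 5 (α = 9): (9−7)(9−8)(9−1)(9−2) = 2·1·8·7 = 112 ≡ 2, so v_5 = 2^{−1} = 6 (mod 11).
  v = [9, 6, 2, 10, 6].
Step 2: syndromes of r = [1, 9, 6, 7, 3] (all sums mod 11).
  S_0 = Σ v_i r_i = 9·1 + 6·9 + 2·6 + 10·7 + 6·3 = 163 ≡ 9.
  S_1 = Σ v_i α_i r_i = 9·7·1 + 6·8·9 + 2·1·6 + 10·2·7 + 6·9·3 = 809 ≡ 6.
  α_i^2 mod 11 = [5, 9, 1, 4, 4].
  S_2 = Σ v_i α_i^2 r_i = 9·5·1 + 6·9·9 + 2·1·6 + 10·4·7 + 6·4·3 = 895 ≡ 4.
  S = (9, 6, 4) ≠ 0, so r is not a codeword (an error is present).
Step 3: locate the error. For a single error e at position i, S_ℓ = v_i·e·α_i^ℓ, so α_err = S_1/S_0.
  S_0^{−1} = 9^{−1} = 5 (mod 11), so α_err = 6·5 = 30 ≡ 8 = α_2. Error position i = 2.
  Consistency check: S_2/S_1 = 4·2 = 8 ≡ 8 = α_err ✓ (single-error assumption holds).
Step 4: error magnitude e = S_0/v_2 = S_0·∏_{j≠2}(α_2 − α_j) = 9·2 = 18 ≡ 7 (mod 11).
Step 5: correct position 2: c_2 = r_2 − e = 9 − 7 ≡ 2 (mod 11). Hence c = [1, 2, 6, 7, 3].
  Check: interpolating c through the α_i gives m(x) = 5 + 1·x (degree < 2) with m(α_i) = c_i for every i, so c is indeed a codeword.


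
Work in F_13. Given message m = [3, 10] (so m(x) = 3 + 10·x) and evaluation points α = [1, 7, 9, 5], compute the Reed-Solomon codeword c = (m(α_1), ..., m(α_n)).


c = [0, 8, 2, 1]

Message polynomial: m(x) = 3 + 10·x (mod 13).
For each evaluation point α_i, compute m(α_i) mod 13:
  α_1 = 1: Horner steps 10 → 0, so m(1) = 0.
  α_2 = 7: Horner steps 10 → 8, so m(7) = 8.
  α_3 = 9: Horner steps 10 → 2, so m(9) = 2.
  α_4 = 5: Horner steps 10 → 1, so m(5) = 1.
Codeword c = [0, 8, 2, 1] ∈ F_13^4.


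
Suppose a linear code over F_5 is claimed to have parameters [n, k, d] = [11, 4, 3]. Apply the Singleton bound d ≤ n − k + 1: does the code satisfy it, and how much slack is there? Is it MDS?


Singleton RHS = n − k + 1 = 8, slack = 5, bound satisfied, not MDS.

Singleton bound: d ≤ n − k + 1.
Here n = 11, k = 4, so n − k + 1 = 8.
Given d = 3, check d ≤ 8: YES.
Slack = (n − k + 1) − d = 5.
The code is NOT MDS (slack = 5 > 0).
Description: the claimed parameters are [11, 4, 3]_5; such a code would be non-MDS.


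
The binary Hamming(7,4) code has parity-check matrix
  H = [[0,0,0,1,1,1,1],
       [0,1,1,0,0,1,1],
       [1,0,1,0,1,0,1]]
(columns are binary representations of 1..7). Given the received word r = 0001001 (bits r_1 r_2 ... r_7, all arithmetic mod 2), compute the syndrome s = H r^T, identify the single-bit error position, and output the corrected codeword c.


s = (0, 1, 1)^T, error position = 3, corrected codeword c = 0011001

Compute s = H r^T mod 2 one row at a time:
  s_1 = 1 + 0 + 0 + 1 = 2 ≡ 0 (mod 2).
  s_2 = 0 + 0 + 0 + 1 = 1 ≡ 1 (mod 2).
  s_3 = 0 + 0 + 0 + 1 = 1 ≡ 1 (mod 2).
s = (0, 1, 1)^T — this equals column 3 of H (binary 011), so error is at position 3.
Correct: flip bit 3 of r = 0001001 to get c = 0011001.


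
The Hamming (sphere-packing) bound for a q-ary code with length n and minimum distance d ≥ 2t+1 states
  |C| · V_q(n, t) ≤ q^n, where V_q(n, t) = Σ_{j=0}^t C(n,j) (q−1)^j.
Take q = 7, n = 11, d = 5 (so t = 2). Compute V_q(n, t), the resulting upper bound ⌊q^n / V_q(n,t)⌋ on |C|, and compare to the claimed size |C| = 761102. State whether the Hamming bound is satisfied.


V_q(n, t) = 2047, q^n = 1977326743, Hamming bound = 965963, |C| = 761102 ≤ bound (satisfied).

Step 1: Compute V_q(n, t) = Σ_{j=0}^2 C(n, j) (q−1)^j.
  j = 0: C(11,0)·(6)^0 = 1·1 = 1.
  j = 1: C(11,1)·(6)^1 = 11·6 = 66.
  j = 2: C(11,2)·(6)^2 = 55·36 = 1980.
  V_q(n, t) = 1 + 66 + 1980 = 2047.
Step 2: q^n = 7^11 = 1977326743.
Step 3: Hamming bound ⌊q^n / V_q(n,t)⌋ = ⌊1977326743/2047⌋ = 965963.
Step 4: Compare |C| = 761102 to 965963: satisfied.
The claimed |C| lies below the Hamming bound.


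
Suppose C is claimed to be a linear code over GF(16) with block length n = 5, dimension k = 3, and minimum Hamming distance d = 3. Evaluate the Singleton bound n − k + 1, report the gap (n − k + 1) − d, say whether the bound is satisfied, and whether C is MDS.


Singleton RHS = n − k + 1 = 3, slack = 0, bound satisfied, MDS.

Singleton bound: d ≤ n − k + 1.
Here n = 5, k = 3, so n − k + 1 = 3.
Given d = 3, check d ≤ 3: YES.
Slack = (n − k + 1) − d = 0.
The code is MDS (slack = 0).
Description: the claimed parameters are [5, 3, 3]_16; such a code would be MDS (meets Singleton bound).


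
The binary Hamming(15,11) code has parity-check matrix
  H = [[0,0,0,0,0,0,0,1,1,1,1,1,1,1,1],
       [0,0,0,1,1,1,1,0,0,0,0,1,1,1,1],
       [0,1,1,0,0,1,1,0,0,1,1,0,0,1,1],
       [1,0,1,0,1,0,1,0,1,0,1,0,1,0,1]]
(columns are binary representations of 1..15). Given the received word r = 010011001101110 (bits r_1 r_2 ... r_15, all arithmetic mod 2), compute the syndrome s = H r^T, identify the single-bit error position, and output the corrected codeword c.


s = (1, 1, 0, 1)^T, error position = 13, corrected codeword c = 010011001101010

Compute s = H r^T mod 2 one row at a time:
  s_1 = 0 + 1 + 1 + 0 + 1 + 1 + 1 + 0 = 5 ≡ 1 (mod 2).
  s_2 = 0 + 1 + 1 + 0 + 1 + 1 + 1 + 0 = 5 ≡ 1 (mod 2).
  s_3 = 1 + 0 + 1 + 0 + 1 + 0 + 1 + 0 = 4 ≡ 0 (mod 2).
  s_4 = 0 + 0 + 1 + 0 + 1 + 0 + 1 + 0 = 3 ≡ 1 (mod 2).
s = (1, 1, 0, 1)^T — this equals column 13 of H (binary 1101), so error is at position 13.
Correct: flip bit 13 of r = 010011001101110 to get c = 010011001101010.


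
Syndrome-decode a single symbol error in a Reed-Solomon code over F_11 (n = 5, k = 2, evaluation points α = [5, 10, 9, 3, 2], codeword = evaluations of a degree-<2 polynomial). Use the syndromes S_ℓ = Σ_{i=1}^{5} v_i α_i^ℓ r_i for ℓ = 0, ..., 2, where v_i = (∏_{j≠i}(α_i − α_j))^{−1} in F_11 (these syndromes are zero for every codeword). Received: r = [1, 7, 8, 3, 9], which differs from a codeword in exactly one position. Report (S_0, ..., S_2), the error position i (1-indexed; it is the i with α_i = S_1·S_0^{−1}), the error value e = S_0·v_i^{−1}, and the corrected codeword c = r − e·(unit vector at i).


S = (9, 7, 3), error at position 5, error magnitude e = 5, c = [1, 7, 8, 3, 4].

Step 1: column multipliers v_i = (∏_{j≠i}(α_i − α_j))^{−1} mod 11.
  i = 1 (α = 5): (5−10)(5−9)(5−3)(5−2) = (−5)·(−4)·2·3 = 120 ≡ 10, so v_1 = 10^{−1} = 10 (mod 11).
  i = 2 (α = 10): (10−5)(10−9)(10−3)(10−2) = 5·1·7·8 = 280 ≡ 5, so v_2 = 5^{−1} = 9 (mod 11).
  i = 3 (α = 9): (9−5)(9−10)(9−3)(9−2) = 4·(−1)·6·7 = −168 ≡ 8, so v_3 = 8^{−1} = 7 (mod 11).
  i = 4 (α = 3): (3−5)(3−10)(3−9)(3−2) = (−2)·(−7)·(−6)·1 = −84 ≡ 4, so v_4 = 4^{−1} = 3 (mod 11).
  i = 5 (α = 2): (2−5)(2−10)(2−9)(2−3) = (−3)·(−8)·(−7)·(−1) = 168 ≡ 3, so v_5 = 3^{−1} = 4 (mod 11).
  v = [10, 9, 7, 3, 4].
Step 2: syndromes of r = [1, 7, 8, 3, 9] (all sums mod 11).
  S_0 = Σ v_i r_i = 10·1 + 9·7 + 7·8 + 3·3 + 4·9 = 174 ≡ 9.
  S_1 = Σ v_i α_i r_i = 10·5·1 + 9·10·7 + 7·9·8 + 3·3·3 + 4·2·9 = 1283 ≡ 7.
  α_i^2 mod 11 = [3, 1, 4, 9, 4].
  S_2 = Σ v_i α_i^2 r_i = 10·3·1 + 9·1·7 + 7·4·8 + 3·9·3 + 4·4·9 = 542 ≡ 3.
  S = (9, 7, 3) ≠ 0, so r is not a codeword (an error is present).
Step 3: locate the error. For a single error e at position i, S_ℓ = v_i·e·α_i^ℓ, so α_err = S_1/S_0.
  S_0^{−1} = 9^{−1} = 5 (mod 11), so α_err = 7·5 = 35 ≡ 2 = α_5. Error position i = 5.
  Consistency check: S_2/S_1 = 3·8 = 24 ≡ 2 = α_err ✓ (single-error assumption holds).
Step 4: error magnitude e = S_0/v_5 = S_0·∏_{j≠5}(α_5 − α_j) = 9·3 = 27 ≡ 5 (mod 11).
Step 5: correct position 5: c_5 = r_5 − e = 9 − 5 ≡ 4 (mod 11). Hence c = [1, 7, 8, 3, 4].
  Check: interpolating c through the α_i gives m(x) = 6 + 10·x (degree < 2) with m(α_i) = c_i for every i, so c is indeed a codeword.


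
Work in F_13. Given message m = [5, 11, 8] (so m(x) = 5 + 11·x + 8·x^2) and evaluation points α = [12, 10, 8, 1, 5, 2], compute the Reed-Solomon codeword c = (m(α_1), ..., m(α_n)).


c = [2, 5, 7, 11, 0, 7]

Message polynomial: m(x) = 5 + 11·x + 8·x^2 (mod 13).
For each evaluation point α_i, compute m(α_i) mod 13:
  α_1 = 12: Horner steps 8 → 3 → 2, so m(12) = 2.
  α_2 = 10: Horner steps 8 → 0 → 5, so m(10) = 5.
  α_3 = 8: Horner steps 8 → 10 → 7, so m(8) = 7.
  α_4 = 1: Horner steps 8 → 6 → 11, so m(1) = 11.
  α_5 = 5: Horner steps 8 → 12 → 0, so m(5) = 0.
  α_6 = 2: Horner steps 8 → 1 → 7, so m(2) = 7.
Codeword c = [2, 5, 7, 11, 0, 7] ∈ F_13^6.


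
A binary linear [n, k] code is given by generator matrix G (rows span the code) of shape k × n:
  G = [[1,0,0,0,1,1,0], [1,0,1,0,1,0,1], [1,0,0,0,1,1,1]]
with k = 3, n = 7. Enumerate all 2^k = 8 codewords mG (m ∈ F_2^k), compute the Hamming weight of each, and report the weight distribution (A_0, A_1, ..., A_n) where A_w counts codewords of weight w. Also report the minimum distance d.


Weight distribution: A_0 = 1, A_1 = 1, A_2 = 1, A_3 = 3, A_4 = 2. Minimum distance d = 1.

Enumerate all 2^3 = 8 messages m ∈ F_2^3.
For each, compute codeword c = mG in F_2^7, then tally its weight.
  m = 000 → c = 0000000, weight = 0.
  m = 100 → c = 1000110, weight = 3.
  m = 010 → c = 1010101, weight = 4.
  m = 110 → c = 0010011, weight = 3.
  m = 001 → c = 1000111, weight = 4.
  m = 101 → c = 0000001, weight = 1.
  m = 011 → c = 0010010, weight = 2.
  m = 111 → c = 1010100, weight = 3.
Tally weights:
  weight 0: 1 codewords.
  weight 1: 1 codewords.
  weight 2: 1 codewords.
  weight 3: 3 codewords.
  weight 4: 2 codewords.
Minimum distance d = smallest w > 0 with A_w > 0 = 1.
Sanity: Σ A_w = 8 = 2^3 = 8 ✓.


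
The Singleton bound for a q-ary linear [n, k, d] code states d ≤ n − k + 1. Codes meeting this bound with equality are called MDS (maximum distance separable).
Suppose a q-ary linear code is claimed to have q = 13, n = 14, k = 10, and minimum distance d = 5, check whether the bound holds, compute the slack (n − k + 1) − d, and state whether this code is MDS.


Singleton RHS = n − k + 1 = 5, slack = 0, bound satisfied, MDS.

Singleton bound: d ≤ n − k + 1.
Here n = 14, k = 10, so n − k + 1 = 5.
Given d = 5, check d ≤ 5: YES.
Slack = (n − k + 1) − d = 0.
The code is MDS (slack = 0).
Description: the claimed parameters are [14, 10, 5]_13; such a code would be MDS (meets Singleton bound).


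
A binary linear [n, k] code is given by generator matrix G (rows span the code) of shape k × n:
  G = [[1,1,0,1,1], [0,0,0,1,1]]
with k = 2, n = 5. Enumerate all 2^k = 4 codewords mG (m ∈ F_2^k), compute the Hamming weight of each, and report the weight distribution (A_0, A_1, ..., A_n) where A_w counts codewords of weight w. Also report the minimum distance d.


Weight distribution: A_0 = 1, A_2 = 2, A_4 = 1. Minimum distance d = 2.

Enumerate all 2^2 = 4 messages m ∈ F_2^2.
For each, compute codeword c = mG in F_2^5, then tally its weight.
  m = 00 → c = 00000, weight = 0.
  m = 10 → c = 11011, weight = 4.
  m = 01 → c = 00011, weight = 2.
  m = 11 → c = 11000, weight = 2.
Tally weights:
  weight 0: 1 codewords.
  weight 2: 2 codewords.
  weight 4: 1 codewords.
Minimum distance d = smallest w > 0 with A_w > 0 = 2.
Sanity: Σ A_w = 4 = 2^2 = 4 ✓.


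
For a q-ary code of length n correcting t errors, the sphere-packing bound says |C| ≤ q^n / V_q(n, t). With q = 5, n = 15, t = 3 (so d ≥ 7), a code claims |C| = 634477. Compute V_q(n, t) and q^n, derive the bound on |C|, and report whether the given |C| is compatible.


V_q(n, t) = 30861, q^n = 30517578125, Hamming bound = 988871, |C| = 634477 ≤ bound (satisfied).

Step 1: Compute V_q(n, t) = Σ_{j=0}^3 C(n, j) (q−1)^j.
  j = 0: C(15,0)·(4)^0 = 1·1 = 1.
  j = 1: C(15,1)·(4)^1 = 15·4 = 60.
  j = 2: C(15,2)·(4)^2 = 105·16 = 1680.
  j = 3: C(15,3)·(4)^3 = 455·64 = 29120.
  V_q(n, t) = 1 + 60 + 1680 + 29120 = 30861.
Step 2: q^n = 5^15 = 30517578125.
Step 3: Hamming bound ⌊q^n / V_q(n,t)⌋ = ⌊30517578125/30861⌋ = 988871.
Step 4: Compare |C| = 634477 to 988871: satisfied.
The claimed |C| lies below the Hamming bound.


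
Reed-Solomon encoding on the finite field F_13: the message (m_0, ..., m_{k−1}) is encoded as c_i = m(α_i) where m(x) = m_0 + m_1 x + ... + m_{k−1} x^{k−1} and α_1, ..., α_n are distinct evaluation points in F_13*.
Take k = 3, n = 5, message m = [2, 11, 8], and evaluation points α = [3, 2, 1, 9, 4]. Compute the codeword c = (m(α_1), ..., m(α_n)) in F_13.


c = [3, 4, 8, 8, 5]

Message polynomial: m(x) = 2 + 11·x + 8·x^2 (mod 13).
For each evaluation point α_i, compute m(α_i) mod 13:
  α_1 = 3: Horner steps 8 → 9 → 3, so m(3) = 3.
  α_2 = 2: Horner steps 8 → 1 → 4, so m(2) = 4.
  α_3 = 1: Horner steps 8 → 6 → 8, so m(1) = 8.
  α_4 = 9: Horner steps 8 → 5 → 8, so m(9) = 8.
  α_5 = 4: Horner steps 8 → 4 → 5, so m(4) = 5.
Codeword c = [3, 4, 8, 8, 5] ∈ F_13^5.


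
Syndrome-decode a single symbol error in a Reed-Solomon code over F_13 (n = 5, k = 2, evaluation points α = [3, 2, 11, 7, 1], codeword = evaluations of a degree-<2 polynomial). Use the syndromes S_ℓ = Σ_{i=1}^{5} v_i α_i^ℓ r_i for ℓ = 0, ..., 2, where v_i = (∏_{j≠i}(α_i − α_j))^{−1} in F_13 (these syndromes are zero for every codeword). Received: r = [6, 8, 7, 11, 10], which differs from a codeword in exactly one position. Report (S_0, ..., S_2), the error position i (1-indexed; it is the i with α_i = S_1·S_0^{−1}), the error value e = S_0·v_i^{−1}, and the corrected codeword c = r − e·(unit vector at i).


S = (8, 10, 6), error at position 3, error magnitude e = 4, c = [6, 8, 3, 11, 10].

Step 1: column multipliers v_i = (∏_{j≠i}(α_i − α_j))^{−1} mod 13.
  i = 1 (α = 3): (3−2)(3−11)(3−7)(3−1) = 1·(−8)·(−4)·2 = 64 ≡ 12, so v_1 = 12^{−1} = 12 (mod 13).
  i = 2 (α = 2): (2−3)(2−11)(2−7)(2−1) = (−1)·(−9)·(−5)·1 = −45 ≡ 7, so v_2 = 7^{−1} = 2 (mod 13).
  i = 3 (α = 11): (11−3)(11−2)(11−7)(11−1) = 8·9·4·10 = 2880 ≡ 7, so v_3 = 7^{−1} = 2 (mod 13).
  i = 4 (α = 7): (7−3)(7−2)(7−11)(7−1) = 4·5·(−4)·6 = −480 ≡ 1, so v_4 = 1^{−1} = 1 (mod 13).
  i = 5 (α = 1): (1−3)(1−2)(1−11)(1−7) = (−2)·(−1)·(−10)·(−6) = 120 ≡ 3, so v_5 = 3^{−1} = 9 (mod 13).
  v = [12, 2, 2, 1, 9].
Step 2: syndromes of r = [6, 8, 7, 11, 10] (all sums mod 13).
  S_0 = Σ v_i r_i = 12·6 + 2·8 + 2·7 + 1·11 + 9·10 = 203 ≡ 8.
  S_1 = Σ v_i α_i r_i = 12·3·6 + 2·2·8 + 2·11·7 + 1·7·11 + 9·1·10 = 569 ≡ 10.
  α_i^2 mod 13 = [9, 4, 4, 10, 1].
  S_2 = Σ v_i α_i^2 r_i = 12·9·6 + 2·4·8 + 2·4·7 + 1·10·11 + 9·1·10 = 968 ≡ 6.
  S = (8, 10, 6) ≠ 0, so r is not a codeword (an error is present).
Step 3: locate the error. For a single error e at position i, S_ℓ = v_i·e·α_i^ℓ, so α_err = S_1/S_0.
  S_0^{−1} = 8^{−1} = 5 (mod 13), so α_err = 10·5 = 50 ≡ 11 = α_3. Error position i = 3.
  Consistency check: S_2/S_1 = 6·4 = 24 ≡ 11 = α_err ✓ (single-error assumption holds).
Step 4: error magnitude e = S_0/v_3 = S_0·∏_{j≠3}(α_3 − α_j) = 8·7 = 56 ≡ 4 (mod 13).
Step 5: correct position 3: c_3 = r_3 − e = 7 − 4 ≡ 3 (mod 13). Hence c = [6, 8, 3, 11, 10].
  Check: interpolating c through the α_i gives m(x) = 12 + 11·x (degree < 2) with m(α_i) = c_i for every i, so c is indeed a codeword.


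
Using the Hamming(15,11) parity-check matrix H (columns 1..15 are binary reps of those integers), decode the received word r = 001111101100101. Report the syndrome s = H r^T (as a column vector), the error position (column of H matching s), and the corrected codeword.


s = (0, 0, 1, 0)^T, error position = 2, corrected codeword c = 011111101100101

Compute s = H r^T mod 2 one row at a time:
  s_1 = 0 + 1 + 1 + 0 + 0 + 1 + 0 + 1 = 4 ≡ 0 (mod 2).
  s_2 = 1 + 1 + 1 + 1 + 0 + 1 + 0 + 1 = 6 ≡ 0 (mod 2).
  s_3 = 0 + 1 + 1 + 1 + 1 + 0 + 0 + 1 = 5 ≡ 1 (mod 2).
  s_4 = 0 + 1 + 1 + 1 + 1 + 0 + 1 + 1 = 6 ≡ 0 (mod 2).
s = (0, 0, 1, 0)^T — this equals column 2 of H (binary 0010), so error is at position 2.
Correct: flip bit 2 of r = 001111101100101 to get c = 011111101100101.


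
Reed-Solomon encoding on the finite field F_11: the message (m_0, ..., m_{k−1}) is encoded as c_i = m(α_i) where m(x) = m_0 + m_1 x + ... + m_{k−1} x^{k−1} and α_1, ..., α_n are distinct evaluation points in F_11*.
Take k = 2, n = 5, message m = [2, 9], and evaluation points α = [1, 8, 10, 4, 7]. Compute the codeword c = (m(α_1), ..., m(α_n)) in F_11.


c = [0, 8, 4, 5, 10]

Message polynomial: m(x) = 2 + 9·x (mod 11).
For each evaluation point α_i, compute m(α_i) mod 11:
  α_1 = 1: Horner steps 9 → 0, so m(1) = 0.
  α_2 = 8: Horner steps 9 → 8, so m(8) = 8.
  α_3 = 10: Horner steps 9 → 4, so m(10) = 4.
  α_4 = 4: Horner steps 9 → 5, so m(4) = 5.
  α_5 = 7: Horner steps 9 → 10, so m(7) = 10.
Codeword c = [0, 8, 4, 5, 10] ∈ F_11^5.
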